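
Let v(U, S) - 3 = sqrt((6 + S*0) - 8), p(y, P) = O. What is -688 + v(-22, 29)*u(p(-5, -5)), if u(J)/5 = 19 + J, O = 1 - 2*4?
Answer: -508 + 60*I*sqrt(2) ≈ -508.0 + 84.853*I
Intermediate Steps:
O = -7 (O = 1 - 8 = -7)
p(y, P) = -7
v(U, S) = 3 + I*sqrt(2) (v(U, S) = 3 + sqrt((6 + S*0) - 8) = 3 + sqrt((6 + 0) - 8) = 3 + sqrt(6 - 8) = 3 + sqrt(-2) = 3 + I*sqrt(2))
u(J) = 95 + 5*J (u(J) = 5*(19 + J) = 95 + 5*J)
-688 + v(-22, 29)*u(p(-5, -5)) = -688 + (3 + I*sqrt(2))*(95 + 5*(-7)) = -688 + (3 + I*sqrt(2))*(95 - 35) = -688 + (3 + I*sqrt(2))*60 = -688 + (180 + 60*I*sqrt(2)) = -508 + 60*I*sqrt(2)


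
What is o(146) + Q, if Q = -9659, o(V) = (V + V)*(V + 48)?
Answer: 46989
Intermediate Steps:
o(V) = 2*V*(48 + V) (o(V) = (2*V)*(48 + V) = 2*V*(48 + V))
o(146) + Q = 2*146*(48 + 146) - 9659 = 2*146*194 - 9659 = 56648 - 9659 = 46989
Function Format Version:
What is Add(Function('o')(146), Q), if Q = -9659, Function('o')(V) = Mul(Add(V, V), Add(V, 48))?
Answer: 46989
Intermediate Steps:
Function('o')(V) = Mul(2, V, Add(48, V)) (Function('o')(V) = Mul(Mul(2, V), Add(48, V)) = Mul(2, V, Add(48, V)))
Add(Function('o')(146), Q) = Add(Mul(2, 146, Add(48, 146)), -9659) = Add(Mul(2, 146, 194), -9659) = Add(56648, -9659) = 46989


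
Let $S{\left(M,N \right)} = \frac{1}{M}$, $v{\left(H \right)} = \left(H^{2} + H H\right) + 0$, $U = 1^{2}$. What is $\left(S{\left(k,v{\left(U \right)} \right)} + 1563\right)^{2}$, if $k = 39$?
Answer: $\frac{3715877764}{1521} \approx 2.443 \cdot 10^{6}$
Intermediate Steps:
$U = 1$
$v{\left(H \right)} = 2 H^{2}$ ($v{\left(H \right)} = \left(H^{2} + H^{2}\right) + 0 = 2 H^{2} + 0 = 2 H^{2}$)
$\left(S{\left(k,v{\left(U \right)} \right)} + 1563\right)^{2} = \left(\frac{1}{39} + 1563\right)^{2} = \left(\frac{60958}{39}\right)^{2} = \frac{3715877764}{1521}$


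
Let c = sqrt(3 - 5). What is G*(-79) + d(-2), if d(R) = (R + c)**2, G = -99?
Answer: 7823 - 4*I*sqrt(2) ≈ 7823.0 - 5.6569*I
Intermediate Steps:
c = I*sqrt(2) (c = sqrt(-2) = I*sqrt(2) ≈ 1.4142*I)
d(R) = (R + I*sqrt(2))**2
G*(-79) + d(-2) = -99*(-79) + (-2 + I*sqrt(2))**2 = 7821 + (-2 + I*sqrt(2))**2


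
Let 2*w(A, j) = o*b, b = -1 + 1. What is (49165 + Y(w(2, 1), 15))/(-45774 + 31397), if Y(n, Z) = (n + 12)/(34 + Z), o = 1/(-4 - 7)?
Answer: -2409097/704473 ≈ -3.4197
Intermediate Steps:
b = 0
o = -1/11 (o = 1/(-11) = -1/11 ≈ -0.090909)
w(A, j) = 0 (w(A, j) = (-1/11*0)/2 = (½)*0 = 0)
Y(n, Z) = (12 + n)/(34 + Z)
(49165 + Y(w(2, 1), 15))/(-45774 + 31397) = (49165 + (12 + 0)/(34 + 15))/(-45774 + 31397) = (49165 + 12/49)/(-14377) = (49165 + (1/49)*12)*(-1/14377) = (49165 + 12/49)*(-1/14377) = (2409097/49)*(-1/14377) = -2409097/704473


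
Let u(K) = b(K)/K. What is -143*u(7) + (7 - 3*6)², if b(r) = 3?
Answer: 418/7 ≈ 59.714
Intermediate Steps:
u(K) = 3/K
-143*u(7) + (7 - 3*6)² = -429/7 + (7 - 3*6)² = -429/7 + (7 - 18)² = -143*3/7 + (-11)² = -429/7 + 121 = 418/7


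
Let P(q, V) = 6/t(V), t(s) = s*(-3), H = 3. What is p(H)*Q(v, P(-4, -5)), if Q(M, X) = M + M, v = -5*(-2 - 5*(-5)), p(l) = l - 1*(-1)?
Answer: -920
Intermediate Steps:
p(l) = 1 + l (p(l) = l + 1 = 1 + l)
t(s) = -3*s
P(q, V) = -2/V (P(q, V) = 6/((-3*V)) = 6*(-1/(3*V)) = -2/V)
v = -115 (v = -5*(-2 + 25) = -5*23 = -115)
Q(M, X) = 2*M
p(H)*Q(v, P(-4, -5)) = (1 + 3)*(2*(-115)) = 4*(-230) = -920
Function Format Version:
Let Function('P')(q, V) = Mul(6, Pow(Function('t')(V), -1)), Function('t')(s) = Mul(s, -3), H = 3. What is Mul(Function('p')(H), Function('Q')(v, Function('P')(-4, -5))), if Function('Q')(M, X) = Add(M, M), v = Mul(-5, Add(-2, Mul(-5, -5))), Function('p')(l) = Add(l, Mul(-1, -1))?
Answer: -920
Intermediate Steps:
Function('p')(l) = Add(1, l) (Function('p')(l) = Add(l, 1) = Add(1, l))
Function('t')(s) = Mul(-3, s)
Function('P')(q, V) = Mul(-2, Pow(V, -1)) (Function('P')(q, V) = Mul(6, Pow(Mul(-3, V), -1)) = Mul(6, Mul(Rational(-1, 3), Pow(V, -1))) = Mul(-2, Pow(V, -1)))
v = -115 (v = Mul(-5, Add(-2, 25)) = Mul(-5, 23) = -115)
Function('Q')(M, X) = Mul(2, M)
Mul(Function('p')(H), Function('Q')(v, Function('P')(-4, -5))) = Mul(Add(1, 3), Mul(2, -115)) = Mul(4, -230) = -920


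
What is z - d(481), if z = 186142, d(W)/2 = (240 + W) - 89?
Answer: 184878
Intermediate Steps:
d(W) = 302 + 2*W (d(W) = 2*((240 + W) - 89) = 2*(151 + W) = 302 + 2*W)
z - d(481) = 186142 - (302 + 2*481) = 186142 - (302 + 962) = 186142 - 1*1264 = 186142 - 1264 = 184878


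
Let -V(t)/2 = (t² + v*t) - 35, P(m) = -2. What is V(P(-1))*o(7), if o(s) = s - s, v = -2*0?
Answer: 0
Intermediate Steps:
v = 0
V(t) = 70 - 2*t² (V(t) = -2*((t² + 0*t) - 35) = -2*((t² + 0) - 35) = -2*(t² - 35) = -2*(-35 + t²) = 70 - 2*t²)
o(s) = 0
V(P(-1))*o(7) = (70 - 2*(-2)²)*0 = (70 - 2*4)*0 = (70 - 8)*0 = 62*0 = 0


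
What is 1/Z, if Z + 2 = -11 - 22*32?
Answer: -1/717 ≈ -0.0013947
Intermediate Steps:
Z = -717 (Z = -2 + (-11 - 22*32) = -2 + (-11 - 704) = -2 - 715 = -717)
1/Z = 1/(-717) = -1/717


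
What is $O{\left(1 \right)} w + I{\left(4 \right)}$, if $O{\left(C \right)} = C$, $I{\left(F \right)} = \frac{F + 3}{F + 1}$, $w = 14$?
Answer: $\frac{77}{5} \approx 15.4$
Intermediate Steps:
$I{\left(F \right)} = \frac{3 + F}{1 + F}$
$O{\left(1 \right)} w + I{\left(4 \right)} = 1 \cdot 14 + \frac{3 + 4}{1 + 4} = 14 + \frac{1}{5} \cdot 7 = 14 + \frac{7}{5} = \frac{77}{5}$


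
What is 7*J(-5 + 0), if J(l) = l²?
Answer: 175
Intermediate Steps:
7*J(-5 + 0) = 7*(-5 + 0)² = 7*(-5)² = 7*25 = 175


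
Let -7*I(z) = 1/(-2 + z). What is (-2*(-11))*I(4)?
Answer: -11/7 ≈ -1.5714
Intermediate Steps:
I(z) = -1/(7*(-2 + z))
(-2*(-11))*I(4) = (-2*(-11))*(-1/(-14 + 7*4)) = 22*(-1/(-14 + 28)) = 22*(-1/14) = -11/7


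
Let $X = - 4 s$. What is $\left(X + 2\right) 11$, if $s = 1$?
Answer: $-22$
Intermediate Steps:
$X = -4$ ($X = \left(-4\right) 1 = -4$)
$\left(X + 2\right) 11 = \left(-4 + 2\right) 11 = \left(-2\right) 11 = -22$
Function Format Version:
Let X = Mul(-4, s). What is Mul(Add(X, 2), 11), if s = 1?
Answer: -22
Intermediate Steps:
X = -4 (X = Mul(-4, 1) = -4)
Mul(Add(X, 2), 11) = Mul(Add(-4, 2), 11) = Mul(-2, 11) = -22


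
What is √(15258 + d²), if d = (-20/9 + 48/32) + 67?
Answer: √6366841/18 ≈ 140.18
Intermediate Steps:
d = 1193/18 (d = (-20*⅑ + 48*(1/32)) + 67 = (-20/9 + 3/2) + 67 = -13/18 + 67 = 1193/18 ≈ 66.278)
√(15258 + d²) = √(15258 + (1193/18)²) = √(15258 + 1423249/324) = √(6366841/324) = √6366841/18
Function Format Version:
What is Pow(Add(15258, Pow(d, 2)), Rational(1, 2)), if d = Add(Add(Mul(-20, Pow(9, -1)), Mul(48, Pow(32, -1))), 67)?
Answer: Mul(Rational(1, 18), Pow(6366841, Rational(1, 2))) ≈ 140.18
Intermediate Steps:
d = Rational(1193, 18) (d = Add(Add(Mul(-20, Rational(1, 9)), Mul(48, Rational(1, 32))), 67) = Add(Add(Rational(-20, 9), Rational(3, 2)), 67) = Add(Rational(-13, 18), 67) = Rational(1193, 18) ≈ 66.278)
Pow(Add(15258, Pow(d, 2)), Rational(1, 2)) = Pow(Add(15258, Pow(Rational(1193, 18), 2)), Rational(1, 2)) = Pow(Add(15258, Rational(1423249, 324)), Rational(1, 2)) = Pow(Rational(6366841, 324), Rational(1, 2)) = Mul(Rational(1, 18), Pow(6366841, Rational(1, 2)))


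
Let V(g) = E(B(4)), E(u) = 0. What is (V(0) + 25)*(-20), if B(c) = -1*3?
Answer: -500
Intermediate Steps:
B(c) = -3
V(g) = 0
(V(0) + 25)*(-20) = (0 + 25)*(-20) = 25*(-20) = -500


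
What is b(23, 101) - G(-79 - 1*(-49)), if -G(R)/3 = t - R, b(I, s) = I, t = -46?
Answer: -25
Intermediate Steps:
G(R) = 138 + 3*R (G(R) = -3*(-46 - R) = 138 + 3*R)
b(23, 101) - G(-79 - 1*(-49)) = 23 - (138 + 3*(-79 - 1*(-49))) = 23 - (138 + 3*(-79 + 49)) = 23 - (138 + 3*(-30)) = 23 - (138 - 90) = 23 - 1*48 = 23 - 48 = -25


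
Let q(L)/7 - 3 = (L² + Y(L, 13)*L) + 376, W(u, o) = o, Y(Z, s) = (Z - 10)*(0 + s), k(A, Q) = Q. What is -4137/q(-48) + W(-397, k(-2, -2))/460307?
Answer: -272119187/17894434625 ≈ -0.015207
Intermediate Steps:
Y(Z, s) = s*(-10 + Z) (Y(Z, s) = (-10 + Z)*s = s*(-10 + Z))
q(L) = 2653 + 7*L² + 7*L*(-130 + 13*L) (q(L) = 21 + 7*((L² + (13*(-10 + L))*L) + 376) = 21 + 7*((L² + (-130 + 13*L)*L) + 376) = 21 + 7*((L² + L*(-130 + 13*L)) + 376) = 21 + 7*(376 + L² + L*(-130 + 13*L)) = 21 + (2632 + 7*L² + 7*L*(-130 + 13*L)) = 2653 + 7*L² + 7*L*(-130 + 13*L))
-4137/q(-48) + W(-397, k(-2, -2))/460307 = -4137/(2653 - 910*(-48) + 98*(-48)²) - 2/460307 = -4137/(2653 + 43680 + 98*2304) - 2*1/460307 = -4137/(2653 + 43680 + 225792) - 2/460307 = -4137/272125 - 2/460307 = -4137*1/272125 - 2/460307 = -591/38875 - 2/460307 = -272119187/17894434625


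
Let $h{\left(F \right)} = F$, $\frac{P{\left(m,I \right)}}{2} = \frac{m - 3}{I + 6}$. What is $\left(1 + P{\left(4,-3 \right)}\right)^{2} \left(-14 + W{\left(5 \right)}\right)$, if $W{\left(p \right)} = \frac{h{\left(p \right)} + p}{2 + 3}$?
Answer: $- \frac{100}{3} \approx -33.333$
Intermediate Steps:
$P{\left(m,I \right)} = \frac{2 \left(-3 + m\right)}{6 + I}$ ($P{\left(m,I \right)} = 2 \frac{m - 3}{I + 6} = 2 \frac{-3 + m}{6 + I} = \frac{2 \left(-3 + m\right)}{6 + I}$)
$W{\left(p \right)} = \frac{2 p}{5}$ ($W{\left(p \right)} = \frac{p + p}{2 + 3} = \frac{2 p}{5}$)
$\left(1 + P{\left(4,-3 \right)}\right)^{2} \left(-14 + W{\left(5 \right)}\right) = \left(1 + \frac{2 \left(-3 + 4\right)}{6 - 3}\right)^{2} \left(-14 + \frac{2}{5} \cdot 5\right) = \left(1 + 2 \cdot \frac{1}{3} \cdot 1\right)^{2} \left(-14 + 2\right) = \left(1 + 2 \cdot \frac{1}{3} \cdot 1\right)^{2} \left(-12\right) = \left(1 + \frac{2}{3}\right)^{2} \left(-12\right) = \left(\frac{5}{3}\right)^{2} \left(-12\right) = \frac{25}{9} \left(-12\right) = - \frac{100}{3}$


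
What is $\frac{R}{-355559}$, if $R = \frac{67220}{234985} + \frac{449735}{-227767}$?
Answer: $\frac{18074096247}{3806033563570741} \approx 4.7488 \cdot 10^{-6}$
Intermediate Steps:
$R = - \frac{18074096247}{10704365699}$ ($R = 67220 \cdot \frac{1}{234985} + 449735 \left(- \frac{1}{227767}\right) = \frac{13444}{46997} - \frac{449735}{227767} = - \frac{18074096247}{10704365699} \approx -1.6885$)
$\frac{R}{-355559} = - \frac{18074096247}{10704365699 \left(-355559\right)} = \left(- \frac{18074096247}{10704365699}\right) \left(- \frac{1}{355559}\right) = \frac{18074096247}{3806033563570741}$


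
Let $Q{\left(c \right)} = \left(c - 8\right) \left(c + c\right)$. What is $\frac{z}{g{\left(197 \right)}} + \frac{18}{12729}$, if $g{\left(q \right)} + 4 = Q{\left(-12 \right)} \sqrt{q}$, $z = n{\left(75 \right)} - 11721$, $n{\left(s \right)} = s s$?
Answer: $\frac{83106}{94775891} - \frac{1440 \sqrt{197}}{22337} \approx -0.90396$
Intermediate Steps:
$n{\left(s \right)} = s^{2}$
$z = -6096$ ($z = 75^{2} - 11721 = 5625 - 11721 = -6096$)
$Q{\left(c \right)} = 2 c \left(-8 + c\right)$ ($Q{\left(c \right)} = \left(-8 + c\right) 2 c = 2 c \left(-8 + c\right)$)
$g{\left(q \right)} = -4 + 480 \sqrt{q}$ ($g{\left(q \right)} = -4 + 2 \left(-12\right) \left(-8 - 12\right) \sqrt{q} = -4 + 2 \left(-12\right) \left(-20\right) \sqrt{q} = -4 + 480 \sqrt{q}$)
$\frac{z}{g{\left(197 \right)}} + \frac{18}{12729} = - \frac{6096}{-4 + 480 \sqrt{197}} + \frac{18}{12729} = - \frac{6096}{-4 + 480 \sqrt{197}} + 18 \cdot \frac{1}{12729} = - \frac{6096}{-4 + 480 \sqrt{197}} + \frac{6}{4243} = \frac{6}{4243} - \frac{6096}{-4 + 480 \sqrt{197}}$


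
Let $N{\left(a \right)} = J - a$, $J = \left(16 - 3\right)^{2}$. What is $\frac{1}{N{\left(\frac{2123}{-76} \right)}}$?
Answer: $\frac{76}{14967} \approx 0.0050778$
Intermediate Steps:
$J = 169$ ($J = 13^{2} = 169$)
$N{\left(a \right)} = 169 - a$
$\frac{1}{N{\left(\frac{2123}{-76} \right)}} = \frac{1}{169 - \frac{2123}{-76}} = \frac{1}{169 - 2123 \left(- \frac{1}{76}\right)} = \frac{1}{169 - - \frac{2123}{76}} = \frac{1}{169 + \frac{2123}{76}} = \frac{1}{\frac{14967}{76}} = \frac{76}{14967}$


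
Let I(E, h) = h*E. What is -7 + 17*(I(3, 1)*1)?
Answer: 44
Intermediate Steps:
I(E, h) = E*h
-7 + 17*(I(3, 1)*1) = -7 + 17*((3*1)*1) = -7 + 17*(3*1) = -7 + 17*3 = -7 + 51 = 44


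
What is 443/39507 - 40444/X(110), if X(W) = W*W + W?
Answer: -265402013/80396745 ≈ -3.3012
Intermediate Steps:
X(W) = W + W² (X(W) = W² + W = W + W²)
443/39507 - 40444/X(110) = 443/39507 - 40444*1/(110*(1 + 110)) = 443*(1/39507) - 40444/(110*111) = 443/39507 - 40444/12210 = 443/39507 - 40444*1/12210 = 443/39507 - 20222/6105 = -265402013/80396745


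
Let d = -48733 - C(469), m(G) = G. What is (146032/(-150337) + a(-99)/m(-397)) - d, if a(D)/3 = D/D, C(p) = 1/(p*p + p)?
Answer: 641123226071881249/13156097609270 ≈ 48732.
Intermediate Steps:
C(p) = 1/(p + p**2) (C(p) = 1/(p**2 + p) = 1/(p + p**2))
a(D) = 3 (a(D) = 3*(D/D) = 3*1 = 3)
d = -10742215191/220430 (d = -48733 - 1/(469*(1 + 469)) = -48733 - 1/(469*470) = -48733 - 1*1/220430 = -48733 - 1/220430 = -10742215191/220430 ≈ -48733.)
(146032/(-150337) + a(-99)/m(-397)) - d = (146032/(-150337) + 3/(-397)) - 1*(-10742215191/220430) = (146032*(-1/150337) + 3*(-1/397)) + 10742215191/220430 = (-146032/150337 - 3/397) + 10742215191/220430 = -58425715/59683789 + 10742215191/220430 = 641123226071881249/13156097609270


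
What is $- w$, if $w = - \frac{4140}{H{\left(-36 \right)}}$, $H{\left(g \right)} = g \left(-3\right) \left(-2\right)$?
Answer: $- \frac{115}{6} \approx -19.167$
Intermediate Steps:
$H{\left(g \right)} = 6 g$ ($H{\left(g \right)} = - 3 g \left(-2\right) = 6 g$)
$w = \frac{115}{6}$ ($w = - \frac{4140}{6 \left(-36\right)} = - \frac{4140}{-216} = \left(-4140\right) \left(- \frac{1}{216}\right) = \frac{115}{6} \approx 19.167$)
$- w = \left(-1\right) \frac{115}{6} = - \frac{115}{6}$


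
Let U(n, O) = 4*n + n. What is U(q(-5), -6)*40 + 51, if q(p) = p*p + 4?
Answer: 5851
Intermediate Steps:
q(p) = 4 + p**2 (q(p) = p**2 + 4 = 4 + p**2)
U(n, O) = 5*n
U(q(-5), -6)*40 + 51 = (5*(4 + (-5)**2))*40 + 51 = (5*(4 + 25))*40 + 51 = (5*29)*40 + 51 = 145*40 + 51 = 5800 + 51 = 5851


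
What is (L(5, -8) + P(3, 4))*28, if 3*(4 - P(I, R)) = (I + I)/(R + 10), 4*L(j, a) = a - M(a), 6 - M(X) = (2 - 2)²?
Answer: 10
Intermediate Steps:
M(X) = 6 (M(X) = 6 - (2 - 2)² = 6 - 1*0² = 6 - 1*0 = 6 + 0 = 6)
L(j, a) = -3/2 + a/4 (L(j, a) = (a - 1*6)/4 = (a - 6)/4 = (-6 + a)/4 = -3/2 + a/4)
P(I, R) = 4 - 2*I/(3*(10 + R)) (P(I, R) = 4 - (I + I)/(3*(R + 10)) = 4 - 2*I/(3*(10 + R)))
(L(5, -8) + P(3, 4))*28 = ((-3/2 + (¼)*(-8)) + 2*(60 - 1*3 + 6*4)/(3*(10 + 4)))*28 = ((-3/2 - 2) + (⅔)*(60 - 3 + 24)/14)*28 = (-7/2 + (⅔)*(1/14)*81)*28 = (-7/2 + 27/7)*28 = (5/14)*28 = 10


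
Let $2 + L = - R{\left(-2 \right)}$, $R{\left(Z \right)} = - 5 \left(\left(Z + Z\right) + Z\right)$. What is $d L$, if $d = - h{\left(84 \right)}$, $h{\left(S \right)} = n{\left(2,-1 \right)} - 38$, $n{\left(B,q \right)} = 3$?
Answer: $-1120$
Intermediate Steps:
$R{\left(Z \right)} = - 15 Z$ ($R{\left(Z \right)} = - 5 \left(2 Z + Z\right) = - 5 \cdot 3 Z = - 15 Z$)
$h{\left(S \right)} = -35$ ($h{\left(S \right)} = 3 - 38 = -35$)
$L = -32$ ($L = -2 - \left(-15\right) \left(-2\right) = -2 - 30 = -32$)
$d = 35$ ($d = \left(-1\right) \left(-35\right) = 35$)
$d L = 35 \left(-32\right) = -1120$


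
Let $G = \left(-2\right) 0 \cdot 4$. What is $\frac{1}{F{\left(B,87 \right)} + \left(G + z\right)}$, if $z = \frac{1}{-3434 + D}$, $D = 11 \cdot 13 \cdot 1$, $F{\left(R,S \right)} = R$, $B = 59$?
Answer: $\frac{3291}{194168} \approx 0.016949$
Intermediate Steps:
$D = 143$ ($D = 143 \cdot 1 = 143$)
$G = 0$ ($G = 0 \cdot 4 = 0$)
$z = - \frac{1}{3291}$ ($z = \frac{1}{-3434 + 143} = \frac{1}{-3291} = - \frac{1}{3291} \approx -0.00030386$)
$\frac{1}{F{\left(B,87 \right)} + \left(G + z\right)} = \frac{1}{59 + \left(0 - \frac{1}{3291}\right)} = \frac{1}{59 - \frac{1}{3291}} = \frac{1}{\frac{194168}{3291}} = \frac{3291}{194168}$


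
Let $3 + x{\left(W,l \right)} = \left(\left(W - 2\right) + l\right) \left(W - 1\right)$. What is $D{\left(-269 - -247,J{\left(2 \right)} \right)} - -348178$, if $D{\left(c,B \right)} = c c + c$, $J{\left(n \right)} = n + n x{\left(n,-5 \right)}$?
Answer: $348640$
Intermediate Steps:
$x{\left(W,l \right)} = -3 + \left(-1 + W\right) \left(-2 + W + l\right)$ ($x{\left(W,l \right)} = -3 + \left(\left(W - 2\right) + l\right) \left(W - 1\right) = -3 + \left(\left(W - 2\right) + l\right) \left(-1 + W\right) = -3 + \left(\left(-2 + W\right) + l\right) \left(-1 + W\right) = -3 + \left(-2 + W + l\right) \left(-1 + W\right) = -3 + \left(-1 + W\right) \left(-2 + W + l\right)$)
$J{\left(n \right)} = n + n \left(4 + n^{2} - 8 n\right)$ ($J{\left(n \right)} = n + n \left(-1 + n^{2} - -5 - 3 n + n \left(-5\right)\right) = n + n \left(-1 + n^{2} + 5 - 3 n - 5 n\right) = n + n \left(4 + n^{2} - 8 n\right)$)
$D{\left(c,B \right)} = c + c^{2}$ ($D{\left(c,B \right)} = c^{2} + c = c + c^{2}$)
$D{\left(-269 - -247,J{\left(2 \right)} \right)} - -348178 = \left(-269 - -247\right) \left(1 - 22\right) - -348178 = \left(-269 + 247\right) \left(1 + \left(-269 + 247\right)\right) + 348178 = - 22 \left(1 - 22\right) + 348178 = \left(-22\right) \left(-21\right) + 348178 = 462 + 348178 = 348640$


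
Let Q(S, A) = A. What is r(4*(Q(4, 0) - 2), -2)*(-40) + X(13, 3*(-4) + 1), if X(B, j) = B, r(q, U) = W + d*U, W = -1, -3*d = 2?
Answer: -⅓ ≈ -0.33333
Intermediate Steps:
d = -⅔ (d = -⅓*2 = -⅔ ≈ -0.66667)
r(q, U) = -1 - 2*U/3
r(4*(Q(4, 0) - 2), -2)*(-40) + X(13, 3*(-4) + 1) = (-1 - ⅔*(-2))*(-40) + 13 = (-1 + 4/3)*(-40) + 13 = (⅓)*(-40) + 13 = -40/3 + 13 = -⅓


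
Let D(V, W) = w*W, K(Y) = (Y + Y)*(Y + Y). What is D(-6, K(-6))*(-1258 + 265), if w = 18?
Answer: -2573856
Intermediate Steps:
K(Y) = 4*Y**2 (K(Y) = (2*Y)*(2*Y) = 4*Y**2)
D(V, W) = 18*W
D(-6, K(-6))*(-1258 + 265) = (18*(4*(-6)**2))*(-1258 + 265) = (18*(4*36))*(-993) = (18*144)*(-993) = 2592*(-993) = -2573856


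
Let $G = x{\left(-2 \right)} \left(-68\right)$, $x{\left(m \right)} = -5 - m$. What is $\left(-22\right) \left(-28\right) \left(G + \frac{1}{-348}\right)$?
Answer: $\frac{10932614}{87} \approx 1.2566 \cdot 10^{5}$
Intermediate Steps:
$G = 204$ ($G = \left(-5 - -2\right) \left(-68\right) = \left(-5 + 2\right) \left(-68\right) = \left(-3\right) \left(-68\right) = 204$)
$\left(-22\right) \left(-28\right) \left(G + \frac{1}{-348}\right) = \left(-22\right) \left(-28\right) \left(204 + \frac{1}{-348}\right) = 616 \left(204 - \frac{1}{348}\right) = 616 \cdot \frac{70991}{348} = \frac{10932614}{87}$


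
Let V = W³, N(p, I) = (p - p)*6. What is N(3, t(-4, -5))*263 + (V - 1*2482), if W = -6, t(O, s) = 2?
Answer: -2698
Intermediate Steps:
N(p, I) = 0 (N(p, I) = 0*6 = 0)
V = -216 (V = (-6)³ = -216)
N(3, t(-4, -5))*263 + (V - 1*2482) = 0*263 + (-216 - 1*2482) = 0 + (-216 - 2482) = 0 - 2698 = -2698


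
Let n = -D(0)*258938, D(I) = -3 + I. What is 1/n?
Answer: 1/776814 ≈ 1.2873e-6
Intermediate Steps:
n = 776814 (n = -(-3 + 0)*258938 = -(-3)*258938 = -1*(-776814) = 776814)
1/n = 1/776814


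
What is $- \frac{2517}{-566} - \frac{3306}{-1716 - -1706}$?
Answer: $\frac{948183}{2830} \approx 335.05$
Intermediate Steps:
$- \frac{2517}{-566} - \frac{3306}{-1716 - -1706} = \left(-2517\right) \left(- \frac{1}{566}\right) - \frac{3306}{-1716 + 1706} = \frac{2517}{566} - \frac{3306}{-10} = \frac{2517}{566} - - \frac{1653}{5} = \frac{2517}{566} + \frac{1653}{5} = \frac{948183}{2830}$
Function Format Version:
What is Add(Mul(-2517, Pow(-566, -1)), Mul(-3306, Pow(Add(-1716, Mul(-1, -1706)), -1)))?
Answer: Rational(948183, 2830) ≈ 335.05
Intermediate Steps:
Add(Mul(-2517, Pow(-566, -1)), Mul(-3306, Pow(Add(-1716, Mul(-1, -1706)), -1))) = Add(Mul(-2517, Rational(-1, 566)), Mul(-3306, Pow(Add(-1716, 1706), -1))) = Add(Rational(2517, 566), Mul(-3306, Pow(-10, -1))) = Add(Rational(2517, 566), Mul(-3306, Rational(-1, 10))) = Add(Rational(2517, 566), Rational(1653, 5)) = Rational(948183, 2830)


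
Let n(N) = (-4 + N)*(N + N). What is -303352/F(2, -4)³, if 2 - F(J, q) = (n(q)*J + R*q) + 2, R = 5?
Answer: 37919/157464 ≈ 0.24081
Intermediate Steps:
n(N) = 2*N*(-4 + N) (n(N) = (-4 + N)*(2*N) = 2*N*(-4 + N))
F(J, q) = -5*q - 2*J*q*(-4 + q) (F(J, q) = 2 - (((2*q*(-4 + q))*J + 5*q) + 2) = 2 - ((2*J*q*(-4 + q) + 5*q) + 2) = 2 - ((5*q + 2*J*q*(-4 + q)) + 2) = 2 - (2 + 5*q + 2*J*q*(-4 + q)) = 2 + (-2 - 5*q - 2*J*q*(-4 + q)) = -5*q - 2*J*q*(-4 + q))
-303352/F(2, -4)³ = -303352*(-1/(64*(-5 - 2*2*(-4 - 4))³)) = -303352*(-1/(64*(-5 - 2*2*(-8))³)) = -303352*(-1/(64*(-5 + 32)³)) = -303352/((-4*27)³) = -303352/((-108)³) = -303352/(-1259712) = -303352*(-1/1259712) = 37919/157464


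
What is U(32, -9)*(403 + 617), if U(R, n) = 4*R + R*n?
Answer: -163200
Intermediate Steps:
U(32, -9)*(403 + 617) = (32*(4 - 9))*(403 + 617) = (32*(-5))*1020 = -160*1020 = -163200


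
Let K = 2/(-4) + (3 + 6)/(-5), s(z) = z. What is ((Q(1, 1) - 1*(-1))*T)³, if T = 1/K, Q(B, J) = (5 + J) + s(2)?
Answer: -729000/12167 ≈ -59.916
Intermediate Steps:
Q(B, J) = 7 + J (Q(B, J) = (5 + J) + 2 = 7 + J)
K = -23/10 (K = 2*(-¼) + 9*(-⅕) = -½ - 9/5 = -23/10 ≈ -2.3000)
T = -10/23 (T = 1/(-23/10) = -10/23 ≈ -0.43478)
((Q(1, 1) - 1*(-1))*T)³ = (((7 + 1) - 1*(-1))*(-10/23))³ = ((8 + 1)*(-10/23))³ = (9*(-10/23))³ = (-90/23)³ = -729000/12167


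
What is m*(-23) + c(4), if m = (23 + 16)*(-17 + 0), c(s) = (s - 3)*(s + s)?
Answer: 15257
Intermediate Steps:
c(s) = 2*s*(-3 + s) (c(s) = (-3 + s)*(2*s) = 2*s*(-3 + s))
m = -663 (m = 39*(-17) = -663)
m*(-23) + c(4) = -663*(-23) + 2*4*(-3 + 4) = 15249 + 2*4*1 = 15249 + 8 = 15257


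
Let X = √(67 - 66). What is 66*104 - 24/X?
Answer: 6840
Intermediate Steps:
X = 1 (X = √1 = 1)
66*104 - 24/X = 66*104 - 24/1 = 6864 - 24*1 = 6864 - 24 = 6840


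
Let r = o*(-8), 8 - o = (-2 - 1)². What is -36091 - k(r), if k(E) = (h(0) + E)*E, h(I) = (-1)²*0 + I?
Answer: -36155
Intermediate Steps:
o = -1 (o = 8 - (-2 - 1)² = 8 - 1*(-3)² = 8 - 1*9 = 8 - 9 = -1)
h(I) = I (h(I) = 1*0 + I = 0 + I = I)
r = 8 (r = -1*(-8) = 8)
k(E) = E² (k(E) = (0 + E)*E = E*E = E²)
-36091 - k(r) = -36091 - 1*8² = -36091 - 1*64 = -36091 - 64 = -36155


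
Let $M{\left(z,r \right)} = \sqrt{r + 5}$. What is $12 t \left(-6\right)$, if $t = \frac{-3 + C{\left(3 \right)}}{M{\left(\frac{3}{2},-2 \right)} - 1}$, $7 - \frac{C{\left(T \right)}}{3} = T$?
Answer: $-324 - 324 \sqrt{3} \approx -885.18$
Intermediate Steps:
$C{\left(T \right)} = 21 - 3 T$
$M{\left(z,r \right)} = \sqrt{5 + r}$
$t = \frac{9}{-1 + \sqrt{3}}$ ($t = \frac{-3 + \left(21 - 9\right)}{\sqrt{5 - 2} - 1} = \frac{-3 + \left(21 - 9\right)}{\sqrt{3} - 1} = \frac{-3 + 12}{-1 + \sqrt{3}} = \frac{9}{-1 + \sqrt{3}} \approx 12.294$)
$12 t \left(-6\right) = 12 \left(\frac{9}{2} + \frac{9 \sqrt{3}}{2}\right) \left(-6\right) = \left(54 + 54 \sqrt{3}\right) \left(-6\right) = -324 - 324 \sqrt{3}$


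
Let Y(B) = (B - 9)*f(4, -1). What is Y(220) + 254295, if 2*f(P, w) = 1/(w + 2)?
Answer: 508801/2 ≈ 2.5440e+5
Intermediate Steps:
f(P, w) = 1/(2*(2 + w)) (f(P, w) = 1/(2*(w + 2)) = 1/(2*(2 + w)))
Y(B) = -9/2 + B/2 (Y(B) = (B - 9)*(1/(2*(2 - 1))) = (-9 + B)*((½)/1) = (-9 + B)*((½)*1) = (-9 + B)*(½) = -9/2 + B/2)
Y(220) + 254295 = (-9/2 + (½)*220) + 254295 = (-9/2 + 110) + 254295 = 211/2 + 254295 = 508801/2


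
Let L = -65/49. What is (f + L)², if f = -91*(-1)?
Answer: 19307236/2401 ≈ 8041.3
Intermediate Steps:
f = 91
L = -65/49 (L = -65*1/49 = -65/49 ≈ -1.3265)
(f + L)² = (91 - 65/49)² = (4394/49)² = 19307236/2401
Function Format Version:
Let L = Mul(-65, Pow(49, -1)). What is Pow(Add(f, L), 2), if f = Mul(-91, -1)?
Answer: Rational(19307236, 2401) ≈ 8041.3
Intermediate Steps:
f = 91
L = Rational(-65, 49) (L = Mul(-65, Rational(1, 49)) = Rational(-65, 49) ≈ -1.3265)
Pow(Add(f, L), 2) = Pow(Add(91, Rational(-65, 49)), 2) = Pow(Rational(4394, 49), 2) = Rational(19307236, 2401)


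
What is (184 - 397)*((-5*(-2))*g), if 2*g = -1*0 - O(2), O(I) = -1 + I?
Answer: 1065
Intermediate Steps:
g = -½ (g = (-1*0 - (-1 + 2))/2 = (0 - 1*1)/2 = (0 - 1)/2 = (½)*(-1) = -½ ≈ -0.50000)
(184 - 397)*((-5*(-2))*g) = (184 - 397)*(-5*(-2)*(-½)) = -2130*(-1)/2 = -213*(-5) = 1065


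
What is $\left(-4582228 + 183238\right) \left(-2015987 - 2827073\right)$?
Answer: $21304572509400$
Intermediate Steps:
$\left(-4582228 + 183238\right) \left(-2015987 - 2827073\right) = \left(-4398990\right) \left(-4843060\right) = 21304572509400$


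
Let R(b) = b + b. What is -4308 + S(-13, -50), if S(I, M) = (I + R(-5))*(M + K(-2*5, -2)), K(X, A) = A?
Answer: -3112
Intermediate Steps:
R(b) = 2*b
S(I, M) = (-10 + I)*(-2 + M) (S(I, M) = (I + 2*(-5))*(M - 2) = (I - 10)*(-2 + M) = (-10 + I)*(-2 + M))
-4308 + S(-13, -50) = -4308 + (20 - 10*(-50) - 2*(-13) - 13*(-50)) = -4308 + (20 + 500 + 26 + 650) = -4308 + 1196 = -3112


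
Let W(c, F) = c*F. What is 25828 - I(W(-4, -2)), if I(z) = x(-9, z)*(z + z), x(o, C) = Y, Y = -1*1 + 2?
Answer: 25812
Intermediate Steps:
Y = 1 (Y = -1 + 2 = 1)
W(c, F) = F*c
x(o, C) = 1
I(z) = 2*z (I(z) = 1*(z + z) = 1*(2*z) = 2*z)
25828 - I(W(-4, -2)) = 25828 - 2*(-2*(-4)) = 25828 - 2*8 = 25828 - 1*16 = 25828 - 16 = 25812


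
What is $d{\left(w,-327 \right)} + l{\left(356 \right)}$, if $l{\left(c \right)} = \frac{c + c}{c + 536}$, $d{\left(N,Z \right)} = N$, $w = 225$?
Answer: $\frac{50353}{223} \approx 225.8$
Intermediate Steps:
$l{\left(c \right)} = \frac{2 c}{536 + c}$
$d{\left(w,-327 \right)} + l{\left(356 \right)} = 225 + 2 \cdot 356 \frac{1}{536 + 356} = 225 + 2 \cdot 356 \cdot \frac{1}{892} = 225 + \frac{178}{223} = \frac{50353}{223}$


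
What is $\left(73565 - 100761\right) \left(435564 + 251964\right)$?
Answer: $-18698011488$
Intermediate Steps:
$\left(73565 - 100761\right) \left(435564 + 251964\right) = \left(-27196\right) 687528 = -18698011488$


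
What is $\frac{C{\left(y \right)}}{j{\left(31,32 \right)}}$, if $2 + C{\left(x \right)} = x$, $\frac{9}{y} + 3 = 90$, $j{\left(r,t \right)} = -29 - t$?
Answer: $\frac{55}{1769} \approx 0.031091$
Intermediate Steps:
$y = \frac{3}{29}$ ($y = \frac{9}{-3 + 90} = \frac{9}{87} = 9 \cdot \frac{1}{87} = \frac{3}{29} \approx 0.10345$)
$C{\left(x \right)} = -2 + x$
$\frac{C{\left(y \right)}}{j{\left(31,32 \right)}} = \frac{-2 + \frac{3}{29}}{-29 - 32} = - \frac{55}{29 \left(-29 - 32\right)} = - \frac{55}{29 \left(-61\right)} = \left(- \frac{55}{29}\right) \left(- \frac{1}{61}\right) = \frac{55}{1769}$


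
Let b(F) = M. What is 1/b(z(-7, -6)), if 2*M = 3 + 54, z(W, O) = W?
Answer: 2/57 ≈ 0.035088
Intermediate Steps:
M = 57/2 (M = (3 + 54)/2 = (½)*57 = 57/2 ≈ 28.500)
b(F) = 57/2
1/b(z(-7, -6)) = 1/(57/2) = 2/57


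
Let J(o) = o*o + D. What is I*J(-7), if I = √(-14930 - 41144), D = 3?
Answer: 1196*I*√106 ≈ 12314.0*I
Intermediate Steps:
I = 23*I*√106 (I = √(-56074) = 23*I*√106 ≈ 236.8*I)
J(o) = 3 + o² (J(o) = o*o + 3 = o² + 3 = 3 + o²)
I*J(-7) = (23*I*√106)*(3 + (-7)²) = (23*I*√106)*(3 + 49) = (23*I*√106)*52 = 1196*I*√106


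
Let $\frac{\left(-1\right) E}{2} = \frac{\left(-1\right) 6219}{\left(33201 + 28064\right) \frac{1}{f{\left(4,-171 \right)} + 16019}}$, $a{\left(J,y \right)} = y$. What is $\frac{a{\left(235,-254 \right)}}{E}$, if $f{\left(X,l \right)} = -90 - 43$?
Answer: $- \frac{7780655}{98795034} \approx -0.078755$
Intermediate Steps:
$f{\left(X,l \right)} = -133$
$E = \frac{197590068}{61265}$ ($E = - 2 \frac{\left(-1\right) 6219}{\left(33201 + 28064\right) \frac{1}{-133 + 16019}} = - 2 \left(- \frac{6219}{61265 \cdot \frac{1}{15886}}\right) = - 2 \left(- \frac{6219}{\frac{61265}{15886}}\right) = - 2 \left(\left(-6219\right) \frac{15886}{61265}\right) = \left(-2\right) \left(- \frac{98795034}{61265}\right) = \frac{197590068}{61265} \approx 3225.2$)
$\frac{a{\left(235,-254 \right)}}{E} = - \frac{254}{\frac{197590068}{61265}} = \left(-254\right) \frac{61265}{197590068} = - \frac{7780655}{98795034}$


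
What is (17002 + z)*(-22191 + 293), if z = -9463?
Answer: -165089022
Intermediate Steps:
(17002 + z)*(-22191 + 293) = (17002 - 9463)*(-22191 + 293) = 7539*(-21898) = -165089022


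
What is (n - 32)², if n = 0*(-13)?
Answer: 1024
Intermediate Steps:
n = 0
(n - 32)² = (0 - 32)² = (-32)² = 1024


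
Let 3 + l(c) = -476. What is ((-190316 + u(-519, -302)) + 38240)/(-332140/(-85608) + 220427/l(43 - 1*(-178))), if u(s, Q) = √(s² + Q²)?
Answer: 1559015934408/4677804889 - 10251558*√360565/4677804889 ≈ 331.96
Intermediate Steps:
l(c) = -479 (l(c) = -3 - 476 = -479)
u(s, Q) = √(Q² + s²)
((-190316 + u(-519, -302)) + 38240)/(-332140/(-85608) + 220427/l(43 - 1*(-178))) = ((-190316 + √((-302)² + (-519)²)) + 38240)/(-332140/(-85608) + 220427/(-479)) = ((-190316 + √(91204 + 269361)) + 38240)/(-332140*(-1/85608) + 220427*(-1/479)) = ((-190316 + √360565) + 38240)/(83035/21402 - 220427/479) = (-152076 + √360565)/(-4677804889/10251558) = (-152076 + √360565)*(-10251558/4677804889) = 1559015934408/4677804889 - 10251558*√360565/4677804889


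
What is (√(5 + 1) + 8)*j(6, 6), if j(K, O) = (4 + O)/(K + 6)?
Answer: 20/3 + 5*√6/6 ≈ 8.7079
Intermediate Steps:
j(K, O) = (4 + O)/(6 + K)
(√(5 + 1) + 8)*j(6, 6) = (√(5 + 1) + 8)*((4 + 6)/(6 + 6)) = (√6 + 8)*(10/12) = (8 + √6)*((1/12)*10) = (8 + √6)*(⅚) = 20/3 + 5*√6/6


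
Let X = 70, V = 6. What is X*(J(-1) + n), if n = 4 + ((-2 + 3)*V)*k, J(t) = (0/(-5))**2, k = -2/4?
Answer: 70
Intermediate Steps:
k = -1/2 (k = -2*1/4 = -1/2 ≈ -0.50000)
J(t) = 0 (J(t) = (0*(-1/5))**2 = 0**2 = 0)
n = 1 (n = 4 + ((-2 + 3)*6)*(-1/2) = 4 + (1*6)*(-1/2) = 4 + 6*(-1/2) = 4 - 3 = 1)
X*(J(-1) + n) = 70*(0 + 1) = 70*1 = 70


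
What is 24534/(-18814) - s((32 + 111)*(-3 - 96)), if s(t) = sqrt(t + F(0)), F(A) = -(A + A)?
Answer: -12267/9407 - 33*I*sqrt(13) ≈ -1.304 - 118.98*I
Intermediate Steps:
F(A) = -2*A
s(t) = sqrt(t) (s(t) = sqrt(t - 2*0) = sqrt(t + 0) = sqrt(t))
24534/(-18814) - s((32 + 111)*(-3 - 96)) = 24534/(-18814) - sqrt((32 + 111)*(-3 - 96)) = 24534*(-1/18814) - sqrt(143*(-99)) = -12267/9407 - sqrt(-14157) = -12267/9407 - 33*I*sqrt(13)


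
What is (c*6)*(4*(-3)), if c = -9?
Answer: 648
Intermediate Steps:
(c*6)*(4*(-3)) = (-9*6)*(4*(-3)) = -54*(-12) = 648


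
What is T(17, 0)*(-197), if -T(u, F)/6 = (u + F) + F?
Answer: 20094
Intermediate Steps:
T(u, F) = -12*F - 6*u (T(u, F) = -6*((u + F) + F) = -6*((F + u) + F) = -6*(u + 2*F) = -12*F - 6*u)
T(17, 0)*(-197) = (-12*0 - 6*17)*(-197) = (0 - 102)*(-197) = -102*(-197) = 20094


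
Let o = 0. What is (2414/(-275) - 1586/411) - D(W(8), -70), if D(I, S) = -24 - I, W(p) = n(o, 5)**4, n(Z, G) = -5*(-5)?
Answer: 44151674921/113025 ≈ 3.9064e+5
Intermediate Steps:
n(Z, G) = 25
W(p) = 390625 (W(p) = 25**4 = 390625)
(2414/(-275) - 1586/411) - D(W(8), -70) = (2414/(-275) - 1586/411) - (-24 - 1*390625) = (2414*(-1/275) - 1586*1/411) - (-24 - 390625) = (-2414/275 - 1586/411) - 1*(-390649) = -1428304/113025 + 390649 = 44151674921/113025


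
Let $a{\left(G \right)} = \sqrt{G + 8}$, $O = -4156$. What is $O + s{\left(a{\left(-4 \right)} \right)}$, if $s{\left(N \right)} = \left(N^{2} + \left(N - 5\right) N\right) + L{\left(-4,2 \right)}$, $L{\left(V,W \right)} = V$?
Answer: $-4162$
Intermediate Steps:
$a{\left(G \right)} = \sqrt{8 + G}$
$s{\left(N \right)} = -4 + N^{2} + N \left(-5 + N\right)$ ($s{\left(N \right)} = \left(N^{2} + \left(N - 5\right) N\right) - 4 = \left(N^{2} + \left(-5 + N\right) N\right) - 4 = \left(N^{2} + N \left(-5 + N\right)\right) - 4 = -4 + N^{2} + N \left(-5 + N\right)$)
$O + s{\left(a{\left(-4 \right)} \right)} = -4156 - \left(4 - 8 + 5 \sqrt{8 - 4}\right) = -4156 - \left(4 - 8 + 10\right) = -4156 - \left(14 - 8\right) = -4156 - 6 = -4162$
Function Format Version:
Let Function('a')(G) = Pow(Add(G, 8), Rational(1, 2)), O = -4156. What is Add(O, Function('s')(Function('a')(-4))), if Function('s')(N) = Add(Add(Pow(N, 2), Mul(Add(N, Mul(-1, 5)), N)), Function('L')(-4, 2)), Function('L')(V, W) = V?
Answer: -4162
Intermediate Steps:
Function('a')(G) = Pow(Add(8, G), Rational(1, 2))
Function('s')(N) = Add(-4, Pow(N, 2), Mul(N, Add(-5, N))) (Function('s')(N) = Add(Add(Pow(N, 2), Mul(Add(N, Mul(-1, 5)), N)), -4) = Add(Add(Pow(N, 2), Mul(Add(N, -5), N)), -4) = Add(Add(Pow(N, 2), Mul(Add(-5, N), N)), -4) = Add(Add(Pow(N, 2), Mul(N, Add(-5, N))), -4) = Add(-4, Pow(N, 2), Mul(N, Add(-5, N))))
Add(O, Function('s')(Function('a')(-4))) = Add(-4156, Add(-4, Mul(-5, Pow(Add(8, -4), Rational(1, 2))), Mul(2, Pow(Pow(Add(8, -4), Rational(1, 2)), 2)))) = Add(-4156, Add(-4, Mul(-5, Pow(4, Rational(1, 2))), Mul(2, Pow(Pow(4, Rational(1, 2)), 2)))) = Add(-4156, Add(-4, Mul(-5, 2), Mul(2, Pow(2, 2)))) = Add(-4156, Add(-4, -10, Mul(2, 4))) = Add(-4156, Add(-4, -10, 8)) = Add(-4156, -6) = -4162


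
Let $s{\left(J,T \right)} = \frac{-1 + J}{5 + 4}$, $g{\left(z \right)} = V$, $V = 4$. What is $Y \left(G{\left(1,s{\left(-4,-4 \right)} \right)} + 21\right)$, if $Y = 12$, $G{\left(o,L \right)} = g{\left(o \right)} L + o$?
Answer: $\frac{712}{3} \approx 237.33$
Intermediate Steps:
$g{\left(z \right)} = 4$
$s{\left(J,T \right)} = - \frac{1}{9} + \frac{J}{9}$ ($s{\left(J,T \right)} = \frac{-1 + J}{9} = \left(-1 + J\right) \frac{1}{9} = - \frac{1}{9} + \frac{J}{9}$)
$G{\left(o,L \right)} = o + 4 L$ ($G{\left(o,L \right)} = 4 L + o = o + 4 L$)
$Y \left(G{\left(1,s{\left(-4,-4 \right)} \right)} + 21\right) = 12 \left(\left(1 + 4 \left(- \frac{1}{9} + \frac{1}{9} \left(-4\right)\right)\right) + 21\right) = 12 \left(\left(1 + 4 \left(- \frac{1}{9} - \frac{4}{9}\right)\right) + 21\right) = 12 \left(\left(1 + 4 \left(- \frac{5}{9}\right)\right) + 21\right) = 12 \left(\left(1 - \frac{20}{9}\right) + 21\right) = 12 \left(- \frac{11}{9} + 21\right) = 12 \cdot \frac{178}{9} = \frac{712}{3}$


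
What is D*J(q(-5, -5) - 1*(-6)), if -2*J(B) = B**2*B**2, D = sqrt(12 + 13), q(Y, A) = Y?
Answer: -5/2 ≈ -2.5000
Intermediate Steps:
D = 5 (D = sqrt(25) = 5)
J(B) = -B**4/2 (J(B) = -B**2*B**2/2 = -B**4/2)
D*J(q(-5, -5) - 1*(-6)) = 5*(-(-5 - 1*(-6))**4/2) = 5*(-(-5 + 6)**4/2) = 5*(-1/2*1**4) = 5*(-1/2*1) = 5*(-1/2) = -5/2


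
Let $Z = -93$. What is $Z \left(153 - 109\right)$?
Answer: $-4092$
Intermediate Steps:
$Z \left(153 - 109\right) = - 93 \left(153 - 109\right) = \left(-93\right) 44 = -4092$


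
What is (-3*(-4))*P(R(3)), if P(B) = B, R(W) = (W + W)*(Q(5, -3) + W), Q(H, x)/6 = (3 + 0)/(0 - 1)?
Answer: -1080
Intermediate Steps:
Q(H, x) = -18 (Q(H, x) = 6*((3 + 0)/(0 - 1)) = 6*(3/(-1)) = 6*(3*(-1)) = 6*(-3) = -18)
R(W) = 2*W*(-18 + W) (R(W) = (W + W)*(-18 + W) = (2*W)*(-18 + W) = 2*W*(-18 + W))
(-3*(-4))*P(R(3)) = (-3*(-4))*(2*3*(-18 + 3)) = 12*(2*3*(-15)) = 12*(-90) = -1080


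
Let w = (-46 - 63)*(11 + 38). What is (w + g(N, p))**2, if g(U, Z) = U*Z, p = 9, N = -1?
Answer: 28622500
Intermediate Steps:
w = -5341 (w = -109*49 = -5341)
(w + g(N, p))**2 = (-5341 - 1*9)**2 = (-5341 - 9)**2 = (-5350)**2 = 28622500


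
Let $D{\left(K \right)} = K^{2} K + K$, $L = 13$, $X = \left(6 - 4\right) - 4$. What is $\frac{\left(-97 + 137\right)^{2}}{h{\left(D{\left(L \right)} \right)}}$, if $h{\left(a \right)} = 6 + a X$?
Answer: $- \frac{800}{2207} \approx -0.36248$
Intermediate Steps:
$X = -2$ ($X = 2 - 4 = -2$)
$D{\left(K \right)} = K + K^{3}$ ($D{\left(K \right)} = K^{3} + K = K + K^{3}$)
$h{\left(a \right)} = 6 - 2 a$ ($h{\left(a \right)} = 6 + a \left(-2\right) = 6 - 2 a$)
$\frac{\left(-97 + 137\right)^{2}}{h{\left(D{\left(L \right)} \right)}} = \frac{\left(-97 + 137\right)^{2}}{6 - 2 \left(13 + 13^{3}\right)} = \frac{40^{2}}{6 - 2 \left(13 + 2197\right)} = \frac{1600}{6 - 4420} = \frac{1600}{-4414} = 1600 \left(- \frac{1}{4414}\right) = - \frac{800}{2207}$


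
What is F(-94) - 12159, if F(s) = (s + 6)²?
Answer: -4415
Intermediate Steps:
F(s) = (6 + s)²
F(-94) - 12159 = (6 - 94)² - 12159 = (-88)² - 12159 = 7744 - 12159 = -4415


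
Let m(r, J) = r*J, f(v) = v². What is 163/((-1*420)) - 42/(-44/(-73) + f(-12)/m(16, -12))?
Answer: 5143871/18060 ≈ 284.82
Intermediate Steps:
m(r, J) = J*r
163/((-1*420)) - 42/(-44/(-73) + f(-12)/m(16, -12)) = 163/((-1*420)) - 42/(-44/(-73) + (-12)²/((-12*16))) = 163/(-420) - 42/(-44*(-1/73) + 144/(-192)) = 163*(-1/420) - 42/(44/73 + 144*(-1/192)) = -163/420 - 42/(44/73 - ¾) = -163/420 - 42/(-43/292) = -163/420 - 42*(-292/43) = -163/420 + 12264/43 = 5143871/18060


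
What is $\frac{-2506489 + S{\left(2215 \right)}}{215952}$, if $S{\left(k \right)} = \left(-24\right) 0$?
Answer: $- \frac{2506489}{215952} \approx -11.607$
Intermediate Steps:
$S{\left(k \right)} = 0$
$\frac{-2506489 + S{\left(2215 \right)}}{215952} = \frac{-2506489 + 0}{215952} = \left(-2506489\right) \frac{1}{215952} = - \frac{2506489}{215952}$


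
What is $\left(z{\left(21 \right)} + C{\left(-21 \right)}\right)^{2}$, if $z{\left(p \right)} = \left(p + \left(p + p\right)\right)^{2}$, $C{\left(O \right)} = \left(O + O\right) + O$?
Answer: $15256836$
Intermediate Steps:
$C{\left(O \right)} = 3 O$ ($C{\left(O \right)} = 2 O + O = 3 O$)
$z{\left(p \right)} = 9 p^{2}$ ($z{\left(p \right)} = \left(p + 2 p\right)^{2} = \left(3 p\right)^{2} = 9 p^{2}$)
$\left(z{\left(21 \right)} + C{\left(-21 \right)}\right)^{2} = \left(9 \cdot 21^{2} + 3 \left(-21\right)\right)^{2} = \left(9 \cdot 441 - 63\right)^{2} = \left(3969 - 63\right)^{2} = 3906^{2} = 15256836$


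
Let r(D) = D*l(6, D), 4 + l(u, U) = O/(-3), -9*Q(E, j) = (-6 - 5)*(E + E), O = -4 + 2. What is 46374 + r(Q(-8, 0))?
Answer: 1253858/27 ≈ 46439.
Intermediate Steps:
O = -2
Q(E, j) = 22*E/9 (Q(E, j) = -(-6 - 5)*(E + E)/9 = -(-11)*2*E/9 = -(-22)*E/9 = 22*E/9)
l(u, U) = -10/3 (l(u, U) = -4 - 2/(-3) = -4 - 2*(-⅓) = -4 + ⅔ = -10/3)
r(D) = -10*D/3 (r(D) = D*(-10/3) = -10*D/3)
46374 + r(Q(-8, 0)) = 46374 - 220*(-8)/27 = 46374 - 10/3*(-176/9) = 46374 + 1760/27 = 1253858/27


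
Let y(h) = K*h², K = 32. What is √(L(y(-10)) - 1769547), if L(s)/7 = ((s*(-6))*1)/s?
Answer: 3*I*√196621 ≈ 1330.3*I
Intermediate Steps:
y(h) = 32*h²
L(s) = -42 (L(s) = 7*(((s*(-6))*1)/s) = 7*((-6*s*1)/s) = 7*((-6*s)/s) = 7*(-6) = -42)
√(L(y(-10)) - 1769547) = √(-42 - 1769547) = √(-1769589) = 3*I*√196621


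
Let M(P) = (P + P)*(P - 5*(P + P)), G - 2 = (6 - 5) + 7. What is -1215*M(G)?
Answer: 2187000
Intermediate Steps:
G = 10 (G = 2 + ((6 - 5) + 7) = 2 + (1 + 7) = 2 + 8 = 10)
M(P) = -18*P**2 (M(P) = (2*P)*(P - 10*P) = (2*P)*(-9*P) = -18*P**2)
-1215*M(G) = -(-21870)*10**2 = -(-21870)*100 = -1215*(-1800) = 2187000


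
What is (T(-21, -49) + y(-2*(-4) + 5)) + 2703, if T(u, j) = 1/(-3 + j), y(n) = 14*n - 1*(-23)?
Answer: 151215/52 ≈ 2908.0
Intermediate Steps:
y(n) = 23 + 14*n (y(n) = 14*n + 23 = 23 + 14*n)
(T(-21, -49) + y(-2*(-4) + 5)) + 2703 = (1/(-3 - 49) + (23 + 14*(-2*(-4) + 5))) + 2703 = (1/(-52) + (23 + 14*(8 + 5))) + 2703 = (-1/52 + (23 + 14*13)) + 2703 = (-1/52 + (23 + 182)) + 2703 = (-1/52 + 205) + 2703 = 10659/52 + 2703 = 151215/52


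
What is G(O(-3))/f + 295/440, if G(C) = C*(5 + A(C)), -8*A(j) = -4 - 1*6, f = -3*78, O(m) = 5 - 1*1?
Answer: 5803/10296 ≈ 0.56362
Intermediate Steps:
O(m) = 4 (O(m) = 5 - 1 = 4)
f = -234
A(j) = 5/4 (A(j) = -(-4 - 1*6)/8 = -(-4 - 6)/8 = -⅛*(-10) = 5/4)
G(C) = 25*C/4 (G(C) = C*(5 + 5/4) = C*(25/4) = 25*C/4)
G(O(-3))/f + 295/440 = ((25/4)*4)/(-234) + 295/440 = 25*(-1/234) + 295*(1/440) = -25/234 + 59/88 = 5803/10296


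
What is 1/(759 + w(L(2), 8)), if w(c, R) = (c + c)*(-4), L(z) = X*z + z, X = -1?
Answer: 1/759 ≈ 0.0013175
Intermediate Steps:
L(z) = 0 (L(z) = -z + z = 0)
w(c, R) = -8*c (w(c, R) = (2*c)*(-4) = -8*c)
1/(759 + w(L(2), 8)) = 1/(759 - 8*0) = 1/(759 + 0) = 1/759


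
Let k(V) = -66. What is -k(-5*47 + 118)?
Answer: 66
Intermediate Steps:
-k(-5*47 + 118) = -1*(-66) = 66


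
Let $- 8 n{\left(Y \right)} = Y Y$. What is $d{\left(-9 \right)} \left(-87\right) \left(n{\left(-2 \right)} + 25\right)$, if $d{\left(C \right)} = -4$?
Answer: $8526$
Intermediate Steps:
$n{\left(Y \right)} = - \frac{Y^{2}}{8}$ ($n{\left(Y \right)} = - \frac{Y Y}{8} = - \frac{Y^{2}}{8}$)
$d{\left(-9 \right)} \left(-87\right) \left(n{\left(-2 \right)} + 25\right) = \left(-4\right) \left(-87\right) \left(- \frac{\left(-2\right)^{2}}{8} + 25\right) = 348 \left(\left(- \frac{1}{8}\right) 4 + 25\right) = 348 \left(- \frac{1}{2} + 25\right) = 348 \cdot \frac{49}{2} = 8526$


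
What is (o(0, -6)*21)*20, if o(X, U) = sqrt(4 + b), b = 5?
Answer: 1260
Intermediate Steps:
o(X, U) = 3 (o(X, U) = sqrt(4 + 5) = sqrt(9) = 3)
(o(0, -6)*21)*20 = (3*21)*20 = 63*20 = 1260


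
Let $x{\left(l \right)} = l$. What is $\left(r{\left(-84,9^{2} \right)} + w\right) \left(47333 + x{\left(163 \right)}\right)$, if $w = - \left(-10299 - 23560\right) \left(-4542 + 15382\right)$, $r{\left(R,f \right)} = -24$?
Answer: $17432529833856$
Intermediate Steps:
$w = 367031560$ ($w = - \left(-33859\right) 10840 = \left(-1\right) \left(-367031560\right) = 367031560$)
$\left(r{\left(-84,9^{2} \right)} + w\right) \left(47333 + x{\left(163 \right)}\right) = \left(-24 + 367031560\right) \left(47333 + 163\right) = 367031536 \cdot 47496 = 17432529833856$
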